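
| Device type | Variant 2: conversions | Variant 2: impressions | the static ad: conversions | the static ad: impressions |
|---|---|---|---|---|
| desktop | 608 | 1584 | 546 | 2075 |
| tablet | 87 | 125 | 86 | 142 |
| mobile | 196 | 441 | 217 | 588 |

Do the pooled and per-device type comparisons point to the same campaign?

Yes

Desktop: Variant 2 608/1584 = 38.4%, the static ad 546/2075 = 26.3% → Variant 2
Tablet: Variant 2 87/125 = 69.6%, the static ad 86/142 = 60.6% → Variant 2
Mobile: Variant 2 196/441 = 44.4%, the static ad 217/588 = 36.9% → Variant 2
Overall: Variant 2 891/2150 = 41.4%, the static ad 849/2805 = 30.3% → Variant 2
Variant 2 wins overall and in every device group — no reversal.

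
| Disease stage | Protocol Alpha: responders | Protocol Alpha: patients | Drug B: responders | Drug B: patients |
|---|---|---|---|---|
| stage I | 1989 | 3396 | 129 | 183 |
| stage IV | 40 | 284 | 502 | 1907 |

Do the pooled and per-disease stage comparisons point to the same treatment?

Stage I: Protocol Alpha 1989/3396 = 58.6%, Drug B 129/183 = 70.5% → Drug B
Stage IV: Protocol Alpha 40/284 = 14.1%, Drug B 502/1907 = 26.3% → Drug B
Overall: Protocol Alpha 2029/3680 = 55.1%, Drug B 631/2090 = 30.2% → Protocol Alpha
Drug B wins each disease group but Protocol Alpha wins overall — the comparison reverses. Drug B's patients skew toward stage IV, which has a lower base rate.

No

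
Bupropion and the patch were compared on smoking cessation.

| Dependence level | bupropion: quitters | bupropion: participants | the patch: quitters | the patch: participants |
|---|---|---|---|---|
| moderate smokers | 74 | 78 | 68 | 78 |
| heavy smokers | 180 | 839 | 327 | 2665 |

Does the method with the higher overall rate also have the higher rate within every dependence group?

Moderate smokers: bupropion 74/78 = 94.9%, the patch 68/78 = 87.2% → bupropion
Heavy smokers: bupropion 180/839 = 21.5%, the patch 327/2665 = 12.3% → bupropion
Overall: bupropion 254/917 = 27.7%, the patch 395/2743 = 14.4% → bupropion
Bupropion wins overall and in every dependence group — no reversal.

Yes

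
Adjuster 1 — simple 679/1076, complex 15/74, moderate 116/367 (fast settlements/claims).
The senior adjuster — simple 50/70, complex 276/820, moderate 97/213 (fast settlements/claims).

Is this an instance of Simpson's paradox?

Yes

Simple: Adjuster 1 679/1076 = 63.1%, the senior adjuster 50/70 = 71.4% → the senior adjuster
Complex: Adjuster 1 15/74 = 20.3%, the senior adjuster 276/820 = 33.7% → the senior adjuster
Moderate: Adjuster 1 116/367 = 31.6%, the senior adjuster 97/213 = 45.5% → the senior adjuster
Overall: Adjuster 1 810/1517 = 53.4%, the senior adjuster 423/1103 = 38.3% → Adjuster 1
The senior adjuster wins each claim group but Adjuster 1 wins overall — the comparison reverses. The senior adjuster's claims skew toward complex, which has a lower base rate.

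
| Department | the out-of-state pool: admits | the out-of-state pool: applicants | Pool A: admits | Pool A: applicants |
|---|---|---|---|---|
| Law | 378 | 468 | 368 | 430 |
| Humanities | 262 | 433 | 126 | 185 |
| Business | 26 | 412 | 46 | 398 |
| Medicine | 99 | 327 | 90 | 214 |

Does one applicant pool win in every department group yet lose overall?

No

Law: the out-of-state pool 378/468 = 80.8%, Pool A 368/430 = 85.6% → Pool A
Humanities: the out-of-state pool 262/433 = 60.5%, Pool A 126/185 = 68.1% → Pool A
Business: the out-of-state pool 26/412 = 6.3%, Pool A 46/398 = 11.6% → Pool A
Medicine: the out-of-state pool 99/327 = 30.3%, Pool A 90/214 = 42.1% → Pool A
Overall: the out-of-state pool 765/1640 = 46.6%, Pool A 630/1227 = 51.3% → Pool A
Pool A wins overall and in every department group — no reversal.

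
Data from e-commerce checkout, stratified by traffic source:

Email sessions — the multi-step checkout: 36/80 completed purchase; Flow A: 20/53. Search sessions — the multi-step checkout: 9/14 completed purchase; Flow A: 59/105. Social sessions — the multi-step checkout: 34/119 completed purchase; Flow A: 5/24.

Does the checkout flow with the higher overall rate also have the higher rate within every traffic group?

Email: the multi-step checkout 36/80 = 45.0%, Flow A 20/53 = 37.7% → the multi-step checkout
Search: the multi-step checkout 9/14 = 64.3%, Flow A 59/105 = 56.2% → the multi-step checkout
Social: the multi-step checkout 34/119 = 28.6%, Flow A 5/24 = 20.8% → the multi-step checkout
Overall: the multi-step checkout 79/213 = 37.1%, Flow A 84/182 = 46.2% → Flow A
The multi-step checkout wins each traffic group but Flow A wins overall — the comparison reverses. The multi-step checkout's sessions skew toward social, which has a lower base rate.

No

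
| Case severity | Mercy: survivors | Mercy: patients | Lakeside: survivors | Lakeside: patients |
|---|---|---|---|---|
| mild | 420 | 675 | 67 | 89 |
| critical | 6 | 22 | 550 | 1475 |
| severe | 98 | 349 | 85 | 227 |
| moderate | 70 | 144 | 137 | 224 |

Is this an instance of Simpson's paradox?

Mild: Mercy 420/675 = 62.2%, Lakeside 67/89 = 75.3% → Lakeside
Critical: Mercy 6/22 = 27.3%, Lakeside 550/1475 = 37.3% → Lakeside
Severe: Mercy 98/349 = 28.1%, Lakeside 85/227 = 37.4% → Lakeside
Moderate: Mercy 70/144 = 48.6%, Lakeside 137/224 = 61.2% → Lakeside
Overall: Mercy 594/1190 = 49.9%, Lakeside 839/2015 = 41.6% → Mercy
Lakeside wins each case group but Mercy wins overall — the comparison reverses. Lakeside's patients skew toward critical, which has a lower base rate.

Yes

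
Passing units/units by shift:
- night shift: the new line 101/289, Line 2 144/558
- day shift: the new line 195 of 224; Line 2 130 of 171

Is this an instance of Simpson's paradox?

No

Night shift: the new line 101/289 = 34.9%, Line 2 144/558 = 25.8% → the new line
Day shift: the new line 195/224 = 87.1%, Line 2 130/171 = 76.0% → the new line
Overall: the new line 296/513 = 57.7%, Line 2 274/729 = 37.6% → the new line
The new line wins overall and in every shift group — no reversal.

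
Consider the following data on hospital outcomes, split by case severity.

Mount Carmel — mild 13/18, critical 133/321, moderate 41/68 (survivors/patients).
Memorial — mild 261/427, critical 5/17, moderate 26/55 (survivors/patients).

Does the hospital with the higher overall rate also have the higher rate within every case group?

Mild: Mount Carmel 13/18 = 72.2%, Memorial 261/427 = 61.1% → Mount Carmel
Critical: Mount Carmel 133/321 = 41.4%, Memorial 5/17 = 29.4% → Mount Carmel
Moderate: Mount Carmel 41/68 = 60.3%, Memorial 26/55 = 47.3% → Mount Carmel
Overall: Mount Carmel 187/407 = 45.9%, Memorial 292/499 = 58.5% → Memorial
Mount Carmel wins each case group but Memorial wins overall — the comparison reverses. Mount Carmel's patients skew toward critical, which has a lower base rate.

No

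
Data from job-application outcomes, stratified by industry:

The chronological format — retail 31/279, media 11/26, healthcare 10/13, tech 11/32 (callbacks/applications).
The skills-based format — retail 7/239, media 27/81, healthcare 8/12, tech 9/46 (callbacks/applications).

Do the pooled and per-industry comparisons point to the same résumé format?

Yes

Retail: the chronological format 31/279 = 11.1%, the skills-based format 7/239 = 2.9% → the chronological format
Media: the chronological format 11/26 = 42.3%, the skills-based format 27/81 = 33.3% → the chronological format
Healthcare: the chronological format 10/13 = 76.9%, the skills-based format 8/12 = 66.7% → the chronological format
Tech: the chronological format 11/32 = 34.4%, the skills-based format 9/46 = 19.6% → the chronological format
Overall: the chronological format 63/350 = 18.0%, the skills-based format 51/378 = 13.5% → the chronological format
The chronological format wins overall and in every industry group — no reversal.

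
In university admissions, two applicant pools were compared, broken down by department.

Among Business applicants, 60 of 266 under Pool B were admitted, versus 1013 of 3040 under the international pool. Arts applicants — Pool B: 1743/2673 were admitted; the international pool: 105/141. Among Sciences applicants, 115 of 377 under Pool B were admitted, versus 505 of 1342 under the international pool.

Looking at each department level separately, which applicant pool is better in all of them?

Business: Pool B 60/266 = 22.6%, the international pool 1013/3040 = 33.3% → the international pool
Arts: Pool B 1743/2673 = 65.2%, the international pool 105/141 = 74.5% → the international pool
Sciences: Pool B 115/377 = 30.5%, the international pool 505/1342 = 37.6% → the international pool
The international pool has the higher rate in all 3 groups.

the international pool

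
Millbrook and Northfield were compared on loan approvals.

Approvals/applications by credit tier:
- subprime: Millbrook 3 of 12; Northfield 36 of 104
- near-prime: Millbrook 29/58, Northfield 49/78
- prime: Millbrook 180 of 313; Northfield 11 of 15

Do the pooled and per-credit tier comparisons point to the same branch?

No

Subprime: Millbrook 3/12 = 25.0%, Northfield 36/104 = 34.6% → Northfield
Near-prime: Millbrook 29/58 = 50.0%, Northfield 49/78 = 62.8% → Northfield
Prime: Millbrook 180/313 = 57.5%, Northfield 11/15 = 73.3% → Northfield
Overall: Millbrook 212/383 = 55.4%, Northfield 96/197 = 48.7% → Millbrook
Northfield wins each credit group but Millbrook wins overall — the comparison reverses. Northfield's applications skew toward subprime, which has a lower base rate.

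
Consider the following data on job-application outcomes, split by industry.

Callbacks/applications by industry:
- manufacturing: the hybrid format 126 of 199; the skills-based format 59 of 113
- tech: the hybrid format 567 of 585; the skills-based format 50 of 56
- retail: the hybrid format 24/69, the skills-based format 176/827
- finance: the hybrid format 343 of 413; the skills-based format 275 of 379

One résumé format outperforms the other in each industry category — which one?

the hybrid format

Manufacturing: the hybrid format 126/199 = 63.3%, the skills-based format 59/113 = 52.2% → the hybrid format
Tech: the hybrid format 567/585 = 96.9%, the skills-based format 50/56 = 89.3% → the hybrid format
Retail: the hybrid format 24/69 = 34.8%, the skills-based format 176/827 = 21.3% → the hybrid format
Finance: the hybrid format 343/413 = 83.1%, the skills-based format 275/379 = 72.6% → the hybrid format
The hybrid format has the higher rate in all 4 groups.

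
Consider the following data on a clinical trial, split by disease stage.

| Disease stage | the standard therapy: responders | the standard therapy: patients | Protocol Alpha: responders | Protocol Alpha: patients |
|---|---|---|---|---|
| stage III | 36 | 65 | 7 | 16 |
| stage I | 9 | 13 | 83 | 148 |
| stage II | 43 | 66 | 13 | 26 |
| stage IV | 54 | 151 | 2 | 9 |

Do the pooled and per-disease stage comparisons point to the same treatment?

Stage III: the standard therapy 36/65 = 55.4%, Protocol Alpha 7/16 = 43.8% → the standard therapy
Stage I: the standard therapy 9/13 = 69.2%, Protocol Alpha 83/148 = 56.1% → the standard therapy
Stage II: the standard therapy 43/66 = 65.2%, Protocol Alpha 13/26 = 50.0% → the standard therapy
Stage IV: the standard therapy 54/151 = 35.8%, Protocol Alpha 2/9 = 22.2% → the standard therapy
Overall: the standard therapy 142/295 = 48.1%, Protocol Alpha 105/199 = 52.8% → Protocol Alpha
The standard therapy wins each disease group but Protocol Alpha wins overall — the comparison reverses. The standard therapy's patients skew toward stage IV, which has a lower base rate.

No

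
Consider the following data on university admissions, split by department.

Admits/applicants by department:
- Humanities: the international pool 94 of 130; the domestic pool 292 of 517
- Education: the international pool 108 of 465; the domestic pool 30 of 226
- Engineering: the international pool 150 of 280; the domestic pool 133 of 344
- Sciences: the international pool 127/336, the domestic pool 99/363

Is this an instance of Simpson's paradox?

No

Humanities: the international pool 94/130 = 72.3%, the domestic pool 292/517 = 56.5% → the international pool
Education: the international pool 108/465 = 23.2%, the domestic pool 30/226 = 13.3% → the international pool
Engineering: the international pool 150/280 = 53.6%, the domestic pool 133/344 = 38.7% → the international pool
Sciences: the international pool 127/336 = 37.8%, the domestic pool 99/363 = 27.3% → the international pool
Overall: the international pool 479/1211 = 39.6%, the domestic pool 554/1450 = 38.2% → the international pool
The international pool wins overall and in every department group — no reversal.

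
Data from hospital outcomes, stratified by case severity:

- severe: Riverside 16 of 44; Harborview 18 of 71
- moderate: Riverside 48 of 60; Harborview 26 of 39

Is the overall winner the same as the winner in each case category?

Yes

Severe: Riverside 16/44 = 36.4%, Harborview 18/71 = 25.4% → Riverside
Moderate: Riverside 48/60 = 80.0%, Harborview 26/39 = 66.7% → Riverside
Overall: Riverside 64/104 = 61.5%, Harborview 44/110 = 40.0% → Riverside
Riverside wins overall and in every case group — no reversal.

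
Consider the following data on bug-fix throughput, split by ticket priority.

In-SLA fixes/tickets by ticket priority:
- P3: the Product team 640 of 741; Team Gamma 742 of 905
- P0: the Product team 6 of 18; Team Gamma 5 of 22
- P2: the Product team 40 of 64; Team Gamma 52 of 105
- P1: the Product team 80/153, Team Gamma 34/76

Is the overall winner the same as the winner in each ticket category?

Yes

P3: the Product team 640/741 = 86.4%, Team Gamma 742/905 = 82.0% → the Product team
P0: the Product team 6/18 = 33.3%, Team Gamma 5/22 = 22.7% → the Product team
P2: the Product team 40/64 = 62.5%, Team Gamma 52/105 = 49.5% → the Product team
P1: the Product team 80/153 = 52.3%, Team Gamma 34/76 = 44.7% → the Product team
Overall: the Product team 766/976 = 78.5%, Team Gamma 833/1108 = 75.2% → the Product team
The Product team wins overall and in every ticket group — no reversal.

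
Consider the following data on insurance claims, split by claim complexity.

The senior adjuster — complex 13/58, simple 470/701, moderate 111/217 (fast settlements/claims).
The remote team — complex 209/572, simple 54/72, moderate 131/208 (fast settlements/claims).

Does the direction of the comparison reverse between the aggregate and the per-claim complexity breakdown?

Yes

Complex: the senior adjuster 13/58 = 22.4%, the remote team 209/572 = 36.5% → the remote team
Simple: the senior adjuster 470/701 = 67.0%, the remote team 54/72 = 75.0% → the remote team
Moderate: the senior adjuster 111/217 = 51.2%, the remote team 131/208 = 63.0% → the remote team
Overall: the senior adjuster 594/976 = 60.9%, the remote team 394/852 = 46.2% → the senior adjuster
The remote team wins each claim group but the senior adjuster wins overall — the comparison reverses. The remote team's claims skew toward complex, which has a lower base rate.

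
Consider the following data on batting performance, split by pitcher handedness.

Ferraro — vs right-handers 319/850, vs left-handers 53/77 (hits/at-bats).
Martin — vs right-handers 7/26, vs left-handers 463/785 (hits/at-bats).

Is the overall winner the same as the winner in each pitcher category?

Vs right-handers: Ferraro 319/850 = 37.5%, Martin 7/26 = 26.9% → Ferraro
Vs left-handers: Ferraro 53/77 = 68.8%, Martin 463/785 = 59.0% → Ferraro
Overall: Ferraro 372/927 = 40.1%, Martin 470/811 = 58.0% → Martin
Ferraro wins each pitcher group but Martin wins overall — the comparison reverses. Ferraro's at-bats skew toward vs right-handers, which has a lower base rate.

No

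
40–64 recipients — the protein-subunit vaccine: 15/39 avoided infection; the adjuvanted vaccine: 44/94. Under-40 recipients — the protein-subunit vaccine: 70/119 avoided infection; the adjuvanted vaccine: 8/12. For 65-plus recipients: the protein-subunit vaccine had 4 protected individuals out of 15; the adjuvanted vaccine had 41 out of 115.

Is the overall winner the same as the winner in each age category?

40–64: the protein-subunit vaccine 15/39 = 38.5%, the adjuvanted vaccine 44/94 = 46.8% → the adjuvanted vaccine
Under-40: the protein-subunit vaccine 70/119 = 58.8%, the adjuvanted vaccine 8/12 = 66.7% → the adjuvanted vaccine
65-plus: the protein-subunit vaccine 4/15 = 26.7%, the adjuvanted vaccine 41/115 = 35.7% → the adjuvanted vaccine
Overall: the protein-subunit vaccine 89/173 = 51.4%, the adjuvanted vaccine 93/221 = 42.1% → the protein-subunit vaccine
The adjuvanted vaccine wins each age group but the protein-subunit vaccine wins overall — the comparison reverses. The adjuvanted vaccine's recipients skew toward 65-plus, which has a lower base rate.

No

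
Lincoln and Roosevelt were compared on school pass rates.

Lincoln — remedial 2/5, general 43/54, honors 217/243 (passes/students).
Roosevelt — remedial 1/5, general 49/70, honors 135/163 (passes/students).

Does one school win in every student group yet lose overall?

Remedial: Lincoln 2/5 = 40.0%, Roosevelt 1/5 = 20.0% → Lincoln
General: Lincoln 43/54 = 79.6%, Roosevelt 49/70 = 70.0% → Lincoln
Honors: Lincoln 217/243 = 89.3%, Roosevelt 135/163 = 82.8% → Lincoln
Overall: Lincoln 262/302 = 86.8%, Roosevelt 185/238 = 77.7% → Lincoln
Lincoln wins overall and in every student group — no reversal.

No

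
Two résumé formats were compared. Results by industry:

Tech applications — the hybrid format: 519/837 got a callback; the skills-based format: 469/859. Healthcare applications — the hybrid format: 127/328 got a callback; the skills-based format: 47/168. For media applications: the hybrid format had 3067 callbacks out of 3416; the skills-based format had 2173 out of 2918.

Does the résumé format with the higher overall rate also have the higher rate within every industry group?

Yes

Tech: the hybrid format 519/837 = 62.0%, the skills-based format 469/859 = 54.6% → the hybrid format
Healthcare: the hybrid format 127/328 = 38.7%, the skills-based format 47/168 = 28.0% → the hybrid format
Media: the hybrid format 3067/3416 = 89.8%, the skills-based format 2173/2918 = 74.5% → the hybrid format
Overall: the hybrid format 3713/4581 = 81.1%, the skills-based format 2689/3945 = 68.2% → the hybrid format
The hybrid format wins overall and in every industry group — no reversal.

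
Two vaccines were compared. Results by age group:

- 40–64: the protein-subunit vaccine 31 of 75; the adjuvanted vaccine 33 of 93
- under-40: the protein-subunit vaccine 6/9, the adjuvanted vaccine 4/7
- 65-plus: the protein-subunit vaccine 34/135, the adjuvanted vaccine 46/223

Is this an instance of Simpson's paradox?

No

40–64: the protein-subunit vaccine 31/75 = 41.3%, the adjuvanted vaccine 33/93 = 35.5% → the protein-subunit vaccine
Under-40: the protein-subunit vaccine 6/9 = 66.7%, the adjuvanted vaccine 4/7 = 57.1% → the protein-subunit vaccine
65-plus: the protein-subunit vaccine 34/135 = 25.2%, the adjuvanted vaccine 46/223 = 20.6% → the protein-subunit vaccine
Overall: the protein-subunit vaccine 71/219 = 32.4%, the adjuvanted vaccine 83/323 = 25.7% → the protein-subunit vaccine
The protein-subunit vaccine wins overall and in every age group — no reversal.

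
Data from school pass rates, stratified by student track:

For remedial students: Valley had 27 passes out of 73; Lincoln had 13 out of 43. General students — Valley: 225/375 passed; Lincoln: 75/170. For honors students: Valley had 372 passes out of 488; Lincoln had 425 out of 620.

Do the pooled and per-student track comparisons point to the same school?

Remedial: Valley 27/73 = 37.0%, Lincoln 13/43 = 30.2% → Valley
General: Valley 225/375 = 60.0%, Lincoln 75/170 = 44.1% → Valley
Honors: Valley 372/488 = 76.2%, Lincoln 425/620 = 68.5% → Valley
Overall: Valley 624/936 = 66.7%, Lincoln 513/833 = 61.6% → Valley
Valley wins overall and in every student group — no reversal.

Yes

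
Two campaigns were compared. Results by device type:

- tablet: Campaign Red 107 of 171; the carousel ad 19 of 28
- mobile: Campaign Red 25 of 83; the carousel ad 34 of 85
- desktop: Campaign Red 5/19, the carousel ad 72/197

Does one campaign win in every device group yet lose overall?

Tablet: Campaign Red 107/171 = 62.6%, the carousel ad 19/28 = 67.9% → the carousel ad
Mobile: Campaign Red 25/83 = 30.1%, the carousel ad 34/85 = 40.0% → the carousel ad
Desktop: Campaign Red 5/19 = 26.3%, the carousel ad 72/197 = 36.5% → the carousel ad
Overall: Campaign Red 137/273 = 50.2%, the carousel ad 125/310 = 40.3% → Campaign Red
The carousel ad wins each device group but Campaign Red wins overall — the comparison reverses. The carousel ad's impressions skew toward desktop, which has a lower base rate.

Yes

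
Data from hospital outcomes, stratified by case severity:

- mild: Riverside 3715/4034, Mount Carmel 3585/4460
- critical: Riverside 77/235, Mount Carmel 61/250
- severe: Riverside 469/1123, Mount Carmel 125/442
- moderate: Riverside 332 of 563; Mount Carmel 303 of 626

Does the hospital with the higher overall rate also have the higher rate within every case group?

Mild: Riverside 3715/4034 = 92.1%, Mount Carmel 3585/4460 = 80.4% → Riverside
Critical: Riverside 77/235 = 32.8%, Mount Carmel 61/250 = 24.4% → Riverside
Severe: Riverside 469/1123 = 41.8%, Mount Carmel 125/442 = 28.3% → Riverside
Moderate: Riverside 332/563 = 59.0%, Mount Carmel 303/626 = 48.4% → Riverside
Overall: Riverside 4593/5955 = 77.1%, Mount Carmel 4074/5778 = 70.5% → Riverside
Riverside wins overall and in every case group — no reversal.

Yes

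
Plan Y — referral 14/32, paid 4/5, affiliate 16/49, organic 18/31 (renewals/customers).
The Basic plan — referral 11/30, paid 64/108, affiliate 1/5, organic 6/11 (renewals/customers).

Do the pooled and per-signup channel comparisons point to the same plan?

No

Referral: Plan Y 14/32 = 43.8%, the Basic plan 11/30 = 36.7% → Plan Y
Paid: Plan Y 4/5 = 80.0%, the Basic plan 64/108 = 59.3% → Plan Y
Affiliate: Plan Y 16/49 = 32.7%, the Basic plan 1/5 = 20.0% → Plan Y
Organic: Plan Y 18/31 = 58.1%, the Basic plan 6/11 = 54.5% → Plan Y
Overall: Plan Y 52/117 = 44.4%, the Basic plan 82/154 = 53.2% → the Basic plan
Plan Y wins each signup group but the Basic plan wins overall — the comparison reverses. Plan Y's customers skew toward affiliate, which has a lower base rate.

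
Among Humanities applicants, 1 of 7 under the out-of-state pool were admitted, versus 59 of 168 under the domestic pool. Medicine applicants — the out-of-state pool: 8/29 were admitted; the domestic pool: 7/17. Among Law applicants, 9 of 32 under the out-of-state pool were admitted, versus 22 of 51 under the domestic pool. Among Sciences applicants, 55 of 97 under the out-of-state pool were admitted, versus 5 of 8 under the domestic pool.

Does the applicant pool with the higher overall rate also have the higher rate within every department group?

No

Humanities: the out-of-state pool 1/7 = 14.3%, the domestic pool 59/168 = 35.1% → the domestic pool
Medicine: the out-of-state pool 8/29 = 27.6%, the domestic pool 7/17 = 41.2% → the domestic pool
Law: the out-of-state pool 9/32 = 28.1%, the domestic pool 22/51 = 43.1% → the domestic pool
Sciences: the out-of-state pool 55/97 = 56.7%, the domestic pool 5/8 = 62.5% → the domestic pool
Overall: the out-of-state pool 73/165 = 44.2%, the domestic pool 93/244 = 38.1% → the out-of-state pool
The domestic pool wins each department group but the out-of-state pool wins overall — the comparison reverses. The domestic pool's applicants skew toward Humanities, which has a lower base rate.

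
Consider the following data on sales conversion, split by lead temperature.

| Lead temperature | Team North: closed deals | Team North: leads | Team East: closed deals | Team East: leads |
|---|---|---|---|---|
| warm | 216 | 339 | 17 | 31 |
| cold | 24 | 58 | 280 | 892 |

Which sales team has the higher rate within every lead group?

Team North

Warm: Team North 216/339 = 63.7%, Team East 17/31 = 54.8% → Team North
Cold: Team North 24/58 = 41.4%, Team East 280/892 = 31.4% → Team North
Team North has the higher rate in both groups.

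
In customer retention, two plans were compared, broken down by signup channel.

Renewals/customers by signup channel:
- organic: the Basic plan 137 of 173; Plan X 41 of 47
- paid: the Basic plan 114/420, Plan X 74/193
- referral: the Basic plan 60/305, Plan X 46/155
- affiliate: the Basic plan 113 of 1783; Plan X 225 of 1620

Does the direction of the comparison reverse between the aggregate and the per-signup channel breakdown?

Organic: the Basic plan 137/173 = 79.2%, Plan X 41/47 = 87.2% → Plan X
Paid: the Basic plan 114/420 = 27.1%, Plan X 74/193 = 38.3% → Plan X
Referral: the Basic plan 60/305 = 19.7%, Plan X 46/155 = 29.7% → Plan X
Affiliate: the Basic plan 113/1783 = 6.3%, Plan X 225/1620 = 13.9% → Plan X
Overall: the Basic plan 424/2681 = 15.8%, Plan X 386/2015 = 19.2% → Plan X
Plan X wins overall and in every signup group — no reversal.

No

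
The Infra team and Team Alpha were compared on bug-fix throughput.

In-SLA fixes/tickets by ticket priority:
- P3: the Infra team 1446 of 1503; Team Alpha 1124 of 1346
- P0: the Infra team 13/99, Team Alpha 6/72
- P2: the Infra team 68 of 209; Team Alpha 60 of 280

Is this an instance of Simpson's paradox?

No

P3: the Infra team 1446/1503 = 96.2%, Team Alpha 1124/1346 = 83.5% → the Infra team
P0: the Infra team 13/99 = 13.1%, Team Alpha 6/72 = 8.3% → the Infra team
P2: the Infra team 68/209 = 32.5%, Team Alpha 60/280 = 21.4% → the Infra team
Overall: the Infra team 1527/1811 = 84.3%, Team Alpha 1190/1698 = 70.1% → the Infra team
The Infra team wins overall and in every ticket group — no reversal.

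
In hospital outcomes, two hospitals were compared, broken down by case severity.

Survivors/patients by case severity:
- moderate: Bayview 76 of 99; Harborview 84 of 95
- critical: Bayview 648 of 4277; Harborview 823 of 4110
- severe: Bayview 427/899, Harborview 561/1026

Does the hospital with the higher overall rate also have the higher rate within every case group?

Yes

Moderate: Bayview 76/99 = 76.8%, Harborview 84/95 = 88.4% → Harborview
Critical: Bayview 648/4277 = 15.2%, Harborview 823/4110 = 20.0% → Harborview
Severe: Bayview 427/899 = 47.5%, Harborview 561/1026 = 54.7% → Harborview
Overall: Bayview 1151/5275 = 21.8%, Harborview 1468/5231 = 28.1% → Harborview
Harborview wins overall and in every case group — no reversal.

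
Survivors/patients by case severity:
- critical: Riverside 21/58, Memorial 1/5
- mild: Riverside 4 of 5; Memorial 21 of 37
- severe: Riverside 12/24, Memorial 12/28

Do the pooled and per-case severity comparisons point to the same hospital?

No

Critical: Riverside 21/58 = 36.2%, Memorial 1/5 = 20.0% → Riverside
Mild: Riverside 4/5 = 80.0%, Memorial 21/37 = 56.8% → Riverside
Severe: Riverside 12/24 = 50.0%, Memorial 12/28 = 42.9% → Riverside
Overall: Riverside 37/87 = 42.5%, Memorial 34/70 = 48.6% → Memorial
Riverside wins each case group but Memorial wins overall — the comparison reverses. Riverside's patients skew toward critical, which has a lower base rate.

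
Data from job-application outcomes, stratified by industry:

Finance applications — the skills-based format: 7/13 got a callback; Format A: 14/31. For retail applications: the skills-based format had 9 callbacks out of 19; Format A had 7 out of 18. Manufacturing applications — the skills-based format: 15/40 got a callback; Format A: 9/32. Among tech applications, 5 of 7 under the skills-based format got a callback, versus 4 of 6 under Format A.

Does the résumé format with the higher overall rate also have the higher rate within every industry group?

Finance: the skills-based format 7/13 = 53.8%, Format A 14/31 = 45.2% → the skills-based format
Retail: the skills-based format 9/19 = 47.4%, Format A 7/18 = 38.9% → the skills-based format
Manufacturing: the skills-based format 15/40 = 37.5%, Format A 9/32 = 28.1% → the skills-based format
Tech: the skills-based format 5/7 = 71.4%, Format A 4/6 = 66.7% → the skills-based format
Overall: the skills-based format 36/79 = 45.6%, Format A 34/87 = 39.1% → the skills-based format
The skills-based format wins overall and in every industry group — no reversal.

Yes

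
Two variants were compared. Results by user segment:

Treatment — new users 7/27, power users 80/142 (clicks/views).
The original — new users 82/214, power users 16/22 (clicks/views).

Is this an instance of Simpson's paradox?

Yes

New users: Treatment 7/27 = 25.9%, the original 82/214 = 38.3% → the original
Power users: Treatment 80/142 = 56.3%, the original 16/22 = 72.7% → the original
Overall: Treatment 87/169 = 51.5%, the original 98/236 = 41.5% → Treatment
The original wins each user group but Treatment wins overall — the comparison reverses. The original's views skew toward new users, which has a lower base rate.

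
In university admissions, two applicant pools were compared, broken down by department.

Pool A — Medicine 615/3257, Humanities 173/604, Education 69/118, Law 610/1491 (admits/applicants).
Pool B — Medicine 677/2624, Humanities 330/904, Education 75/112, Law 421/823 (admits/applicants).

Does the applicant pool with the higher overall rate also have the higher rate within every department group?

Yes

Medicine: Pool A 615/3257 = 18.9%, Pool B 677/2624 = 25.8% → Pool B
Humanities: Pool A 173/604 = 28.6%, Pool B 330/904 = 36.5% → Pool B
Education: Pool A 69/118 = 58.5%, Pool B 75/112 = 67.0% → Pool B
Law: Pool A 610/1491 = 40.9%, Pool B 421/823 = 51.2% → Pool B
Overall: Pool A 1467/5470 = 26.8%, Pool B 1503/4463 = 33.7% → Pool B
Pool B wins overall and in every department group — no reversal.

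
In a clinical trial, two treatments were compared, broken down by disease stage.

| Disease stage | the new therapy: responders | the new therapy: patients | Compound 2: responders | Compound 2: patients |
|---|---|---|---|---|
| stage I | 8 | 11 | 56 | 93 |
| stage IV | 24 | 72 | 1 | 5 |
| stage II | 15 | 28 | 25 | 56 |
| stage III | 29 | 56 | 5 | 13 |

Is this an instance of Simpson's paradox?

Stage I: the new therapy 8/11 = 72.7%, Compound 2 56/93 = 60.2% → the new therapy
Stage IV: the new therapy 24/72 = 33.3%, Compound 2 1/5 = 20.0% → the new therapy
Stage II: the new therapy 15/28 = 53.6%, Compound 2 25/56 = 44.6% → the new therapy
Stage III: the new therapy 29/56 = 51.8%, Compound 2 5/13 = 38.5% → the new therapy
Overall: the new therapy 76/167 = 45.5%, Compound 2 87/167 = 52.1% → Compound 2
The new therapy wins each disease group but Compound 2 wins overall — the comparison reverses. The new therapy's patients skew toward stage IV, which has a lower base rate.

Yes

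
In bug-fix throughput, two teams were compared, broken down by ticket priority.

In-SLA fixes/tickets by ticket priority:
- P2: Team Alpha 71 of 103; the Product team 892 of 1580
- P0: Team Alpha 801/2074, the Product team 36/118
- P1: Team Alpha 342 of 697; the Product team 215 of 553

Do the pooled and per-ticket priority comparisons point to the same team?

P2: Team Alpha 71/103 = 68.9%, the Product team 892/1580 = 56.5% → Team Alpha
P0: Team Alpha 801/2074 = 38.6%, the Product team 36/118 = 30.5% → Team Alpha
P1: Team Alpha 342/697 = 49.1%, the Product team 215/553 = 38.9% → Team Alpha
Overall: Team Alpha 1214/2874 = 42.2%, the Product team 1143/2251 = 50.8% → the Product team
Team Alpha wins each ticket group but the Product team wins overall — the comparison reverses. Team Alpha's tickets skew toward P0, which has a lower base rate.

No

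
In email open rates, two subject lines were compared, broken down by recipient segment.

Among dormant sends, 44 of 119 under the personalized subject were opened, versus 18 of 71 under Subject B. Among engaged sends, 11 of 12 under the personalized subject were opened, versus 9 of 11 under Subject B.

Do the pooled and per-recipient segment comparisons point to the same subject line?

Dormant: the personalized subject 44/119 = 37.0%, Subject B 18/71 = 25.4% → the personalized subject
Engaged: the personalized subject 11/12 = 91.7%, Subject B 9/11 = 81.8% → the personalized subject
Overall: the personalized subject 55/131 = 42.0%, Subject B 27/82 = 32.9% → the personalized subject
The personalized subject wins overall and in every recipient group — no reversal.

Yes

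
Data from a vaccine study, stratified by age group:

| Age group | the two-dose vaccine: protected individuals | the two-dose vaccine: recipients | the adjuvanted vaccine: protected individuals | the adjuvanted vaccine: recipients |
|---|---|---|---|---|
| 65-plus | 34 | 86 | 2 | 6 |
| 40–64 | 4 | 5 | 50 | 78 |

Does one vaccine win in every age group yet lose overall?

65-plus: the two-dose vaccine 34/86 = 39.5%, the adjuvanted vaccine 2/6 = 33.3% → the two-dose vaccine
40–64: the two-dose vaccine 4/5 = 80.0%, the adjuvanted vaccine 50/78 = 64.1% → the two-dose vaccine
Overall: the two-dose vaccine 38/91 = 41.8%, the adjuvanted vaccine 52/84 = 61.9% → the adjuvanted vaccine
The two-dose vaccine wins each age group but the adjuvanted vaccine wins overall — the comparison reverses. The two-dose vaccine's recipients skew toward 65-plus, which has a lower base rate.

Yes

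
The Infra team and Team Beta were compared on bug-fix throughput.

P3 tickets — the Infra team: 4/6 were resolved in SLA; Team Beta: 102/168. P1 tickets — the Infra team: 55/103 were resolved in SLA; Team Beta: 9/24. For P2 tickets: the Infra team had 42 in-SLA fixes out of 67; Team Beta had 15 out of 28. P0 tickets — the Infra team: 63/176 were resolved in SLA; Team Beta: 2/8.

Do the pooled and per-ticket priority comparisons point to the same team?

P3: the Infra team 4/6 = 66.7%, Team Beta 102/168 = 60.7% → the Infra team
P1: the Infra team 55/103 = 53.4%, Team Beta 9/24 = 37.5% → the Infra team
P2: the Infra team 42/67 = 62.7%, Team Beta 15/28 = 53.6% → the Infra team
P0: the Infra team 63/176 = 35.8%, Team Beta 2/8 = 25.0% → the Infra team
Overall: the Infra team 164/352 = 46.6%, Team Beta 128/228 = 56.1% → Team Beta
The Infra team wins each ticket group but Team Beta wins overall — the comparison reverses. The Infra team's tickets skew toward P0, which has a lower base rate.

No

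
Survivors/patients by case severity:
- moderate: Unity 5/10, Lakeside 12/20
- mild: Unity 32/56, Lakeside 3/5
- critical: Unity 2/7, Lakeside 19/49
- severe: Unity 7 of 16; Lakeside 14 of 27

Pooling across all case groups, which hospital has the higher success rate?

Unity

Moderate: Unity 5/10 = 50.0%, Lakeside 12/20 = 60.0% → Lakeside
Mild: Unity 32/56 = 57.1%, Lakeside 3/5 = 60.0% → Lakeside
Critical: Unity 2/7 = 28.6%, Lakeside 19/49 = 38.8% → Lakeside
Severe: Unity 7/16 = 43.8%, Lakeside 14/27 = 51.9% → Lakeside
Overall: Unity 46/89 = 51.7%, Lakeside 48/101 = 47.5% → Unity
(Lakeside wins every case group but Unity wins overall — Lakeside's patients skew toward the low-rate critical group.)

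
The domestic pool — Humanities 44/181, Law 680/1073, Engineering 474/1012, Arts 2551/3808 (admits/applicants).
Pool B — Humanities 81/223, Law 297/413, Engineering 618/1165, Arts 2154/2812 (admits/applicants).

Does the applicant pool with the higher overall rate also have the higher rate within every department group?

Humanities: the domestic pool 44/181 = 24.3%, Pool B 81/223 = 36.3% → Pool B
Law: the domestic pool 680/1073 = 63.4%, Pool B 297/413 = 71.9% → Pool B
Engineering: the domestic pool 474/1012 = 46.8%, Pool B 618/1165 = 53.0% → Pool B
Arts: the domestic pool 2551/3808 = 67.0%, Pool B 2154/2812 = 76.6% → Pool B
Overall: the domestic pool 3749/6074 = 61.7%, Pool B 3150/4613 = 68.3% → Pool B
Pool B wins overall and in every department group — no reversal.

Yes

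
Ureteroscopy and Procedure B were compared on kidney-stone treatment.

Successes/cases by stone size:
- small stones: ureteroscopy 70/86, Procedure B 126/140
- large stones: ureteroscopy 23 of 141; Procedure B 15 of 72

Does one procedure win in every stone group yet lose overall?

No

Small stones: ureteroscopy 70/86 = 81.4%, Procedure B 126/140 = 90.0% → Procedure B
Large stones: ureteroscopy 23/141 = 16.3%, Procedure B 15/72 = 20.8% → Procedure B
Overall: ureteroscopy 93/227 = 41.0%, Procedure B 141/212 = 66.5% → Procedure B
Procedure B wins overall and in every stone group — no reversal.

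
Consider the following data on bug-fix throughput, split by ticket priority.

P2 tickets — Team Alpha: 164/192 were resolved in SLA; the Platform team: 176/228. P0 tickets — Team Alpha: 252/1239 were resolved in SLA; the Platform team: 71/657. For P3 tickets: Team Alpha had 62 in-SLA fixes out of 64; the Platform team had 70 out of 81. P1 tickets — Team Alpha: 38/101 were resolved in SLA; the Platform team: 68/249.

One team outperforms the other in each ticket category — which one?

P2: Team Alpha 164/192 = 85.4%, the Platform team 176/228 = 77.2% → Team Alpha
P0: Team Alpha 252/1239 = 20.3%, the Platform team 71/657 = 10.8% → Team Alpha
P3: Team Alpha 62/64 = 96.9%, the Platform team 70/81 = 86.4% → Team Alpha
P1: Team Alpha 38/101 = 37.6%, the Platform team 68/249 = 27.3% → Team Alpha
Team Alpha has the higher rate in all 4 groups.

Team Alpha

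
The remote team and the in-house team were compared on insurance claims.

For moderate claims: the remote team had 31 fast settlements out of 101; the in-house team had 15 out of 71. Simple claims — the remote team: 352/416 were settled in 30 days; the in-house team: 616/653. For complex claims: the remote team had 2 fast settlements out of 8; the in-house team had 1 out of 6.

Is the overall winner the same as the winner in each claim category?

No

Moderate: the remote team 31/101 = 30.7%, the in-house team 15/71 = 21.1% → the remote team
Simple: the remote team 352/416 = 84.6%, the in-house team 616/653 = 94.3% → the in-house team
Complex: the remote team 2/8 = 25.0%, the in-house team 1/6 = 16.7% → the remote team
Overall: the remote team 385/525 = 73.3%, the in-house team 632/730 = 86.6% → the in-house team
Neither sweeps: the remote team wins 2 of 3 groups, the in-house team wins 1. The in-house team wins overall but not every group — no Simpson reversal.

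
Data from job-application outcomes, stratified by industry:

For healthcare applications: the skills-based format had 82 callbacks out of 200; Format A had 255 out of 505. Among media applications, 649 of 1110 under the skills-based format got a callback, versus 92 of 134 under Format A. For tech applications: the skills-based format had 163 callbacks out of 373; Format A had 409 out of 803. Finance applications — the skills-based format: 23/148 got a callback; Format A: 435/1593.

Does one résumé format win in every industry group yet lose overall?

Healthcare: the skills-based format 82/200 = 41.0%, Format A 255/505 = 50.5% → Format A
Media: the skills-based format 649/1110 = 58.5%, Format A 92/134 = 68.7% → Format A
Tech: the skills-based format 163/373 = 43.7%, Format A 409/803 = 50.9% → Format A
Finance: the skills-based format 23/148 = 15.5%, Format A 435/1593 = 27.3% → Format A
Overall: the skills-based format 917/1831 = 50.1%, Format A 1191/3035 = 39.2% → the skills-based format
Format A wins each industry group but the skills-based format wins overall — the comparison reverses. Format A's applications skew toward finance, which has a lower base rate.

Yes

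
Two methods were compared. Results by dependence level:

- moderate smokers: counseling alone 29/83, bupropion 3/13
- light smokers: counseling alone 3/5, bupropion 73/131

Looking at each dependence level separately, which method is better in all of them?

Moderate smokers: counseling alone 29/83 = 34.9%, bupropion 3/13 = 23.1% → counseling alone
Light smokers: counseling alone 3/5 = 60.0%, bupropion 73/131 = 55.7% → counseling alone
Counseling alone has the higher rate in both groups.

counseling alone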